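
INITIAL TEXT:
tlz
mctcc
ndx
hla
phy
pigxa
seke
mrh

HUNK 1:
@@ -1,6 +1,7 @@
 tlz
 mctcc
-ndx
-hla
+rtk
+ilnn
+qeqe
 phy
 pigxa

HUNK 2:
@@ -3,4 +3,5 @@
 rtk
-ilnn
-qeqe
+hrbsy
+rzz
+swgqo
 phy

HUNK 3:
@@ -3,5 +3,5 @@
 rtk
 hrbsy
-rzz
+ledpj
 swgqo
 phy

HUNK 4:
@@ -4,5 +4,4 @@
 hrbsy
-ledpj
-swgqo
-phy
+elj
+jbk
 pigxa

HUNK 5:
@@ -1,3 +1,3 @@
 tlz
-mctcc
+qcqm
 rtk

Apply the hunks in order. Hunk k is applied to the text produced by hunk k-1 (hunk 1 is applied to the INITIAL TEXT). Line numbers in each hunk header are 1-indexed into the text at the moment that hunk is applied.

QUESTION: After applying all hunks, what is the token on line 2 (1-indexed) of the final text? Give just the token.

Answer: qcqm

Derivation:
Hunk 1: at line 1 remove [ndx,hla] add [rtk,ilnn,qeqe] -> 9 lines: tlz mctcc rtk ilnn qeqe phy pigxa seke mrh
Hunk 2: at line 3 remove [ilnn,qeqe] add [hrbsy,rzz,swgqo] -> 10 lines: tlz mctcc rtk hrbsy rzz swgqo phy pigxa seke mrh
Hunk 3: at line 3 remove [rzz] add [ledpj] -> 10 lines: tlz mctcc rtk hrbsy ledpj swgqo phy pigxa seke mrh
Hunk 4: at line 4 remove [ledpj,swgqo,phy] add [elj,jbk] -> 9 lines: tlz mctcc rtk hrbsy elj jbk pigxa seke mrh
Hunk 5: at line 1 remove [mctcc] add [qcqm] -> 9 lines: tlz qcqm rtk hrbsy elj jbk pigxa seke mrh
Final line 2: qcqm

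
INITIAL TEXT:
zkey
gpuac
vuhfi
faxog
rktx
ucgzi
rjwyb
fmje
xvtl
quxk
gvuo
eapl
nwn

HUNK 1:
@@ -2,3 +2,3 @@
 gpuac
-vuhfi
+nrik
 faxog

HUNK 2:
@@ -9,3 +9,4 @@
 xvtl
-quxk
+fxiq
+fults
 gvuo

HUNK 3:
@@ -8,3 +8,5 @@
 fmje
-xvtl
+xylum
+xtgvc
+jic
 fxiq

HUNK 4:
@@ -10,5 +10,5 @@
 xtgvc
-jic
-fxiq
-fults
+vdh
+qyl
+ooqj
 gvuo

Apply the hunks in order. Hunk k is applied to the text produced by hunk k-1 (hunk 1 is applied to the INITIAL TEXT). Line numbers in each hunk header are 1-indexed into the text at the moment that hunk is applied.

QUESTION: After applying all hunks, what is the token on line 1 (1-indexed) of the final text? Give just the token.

Answer: zkey

Derivation:
Hunk 1: at line 2 remove [vuhfi] add [nrik] -> 13 lines: zkey gpuac nrik faxog rktx ucgzi rjwyb fmje xvtl quxk gvuo eapl nwn
Hunk 2: at line 9 remove [quxk] add [fxiq,fults] -> 14 lines: zkey gpuac nrik faxog rktx ucgzi rjwyb fmje xvtl fxiq fults gvuo eapl nwn
Hunk 3: at line 8 remove [xvtl] add [xylum,xtgvc,jic] -> 16 lines: zkey gpuac nrik faxog rktx ucgzi rjwyb fmje xylum xtgvc jic fxiq fults gvuo eapl nwn
Hunk 4: at line 10 remove [jic,fxiq,fults] add [vdh,qyl,ooqj] -> 16 lines: zkey gpuac nrik faxog rktx ucgzi rjwyb fmje xylum xtgvc vdh qyl ooqj gvuo eapl nwn
Final line 1: zkey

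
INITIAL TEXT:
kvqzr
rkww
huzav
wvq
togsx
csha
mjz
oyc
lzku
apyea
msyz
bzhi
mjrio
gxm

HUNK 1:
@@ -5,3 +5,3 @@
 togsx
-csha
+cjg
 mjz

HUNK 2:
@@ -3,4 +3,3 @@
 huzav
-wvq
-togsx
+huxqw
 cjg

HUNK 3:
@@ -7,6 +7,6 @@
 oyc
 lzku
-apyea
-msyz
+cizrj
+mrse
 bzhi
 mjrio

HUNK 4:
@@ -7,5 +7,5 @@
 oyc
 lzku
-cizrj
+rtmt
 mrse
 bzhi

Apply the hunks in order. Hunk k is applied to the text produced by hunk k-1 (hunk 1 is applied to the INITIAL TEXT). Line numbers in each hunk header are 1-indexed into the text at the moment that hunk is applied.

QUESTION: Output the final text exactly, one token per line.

Hunk 1: at line 5 remove [csha] add [cjg] -> 14 lines: kvqzr rkww huzav wvq togsx cjg mjz oyc lzku apyea msyz bzhi mjrio gxm
Hunk 2: at line 3 remove [wvq,togsx] add [huxqw] -> 13 lines: kvqzr rkww huzav huxqw cjg mjz oyc lzku apyea msyz bzhi mjrio gxm
Hunk 3: at line 7 remove [apyea,msyz] add [cizrj,mrse] -> 13 lines: kvqzr rkww huzav huxqw cjg mjz oyc lzku cizrj mrse bzhi mjrio gxm
Hunk 4: at line 7 remove [cizrj] add [rtmt] -> 13 lines: kvqzr rkww huzav huxqw cjg mjz oyc lzku rtmt mrse bzhi mjrio gxm

Answer: kvqzr
rkww
huzav
huxqw
cjg
mjz
oyc
lzku
rtmt
mrse
bzhi
mjrio
gxm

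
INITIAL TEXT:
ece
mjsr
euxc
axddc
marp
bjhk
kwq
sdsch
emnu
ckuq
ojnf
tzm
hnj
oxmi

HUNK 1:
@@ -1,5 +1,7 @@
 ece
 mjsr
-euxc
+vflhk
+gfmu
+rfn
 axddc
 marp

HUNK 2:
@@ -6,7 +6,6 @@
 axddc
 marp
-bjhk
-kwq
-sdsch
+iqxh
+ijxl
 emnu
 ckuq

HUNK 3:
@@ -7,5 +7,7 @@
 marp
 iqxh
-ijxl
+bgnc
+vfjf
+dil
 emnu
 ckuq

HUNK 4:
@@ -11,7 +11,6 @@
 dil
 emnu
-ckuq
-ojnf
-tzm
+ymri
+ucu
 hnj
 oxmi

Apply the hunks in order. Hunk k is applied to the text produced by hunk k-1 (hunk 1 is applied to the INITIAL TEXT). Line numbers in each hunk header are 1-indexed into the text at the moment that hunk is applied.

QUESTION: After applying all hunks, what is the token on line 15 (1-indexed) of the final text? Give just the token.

Answer: hnj

Derivation:
Hunk 1: at line 1 remove [euxc] add [vflhk,gfmu,rfn] -> 16 lines: ece mjsr vflhk gfmu rfn axddc marp bjhk kwq sdsch emnu ckuq ojnf tzm hnj oxmi
Hunk 2: at line 6 remove [bjhk,kwq,sdsch] add [iqxh,ijxl] -> 15 lines: ece mjsr vflhk gfmu rfn axddc marp iqxh ijxl emnu ckuq ojnf tzm hnj oxmi
Hunk 3: at line 7 remove [ijxl] add [bgnc,vfjf,dil] -> 17 lines: ece mjsr vflhk gfmu rfn axddc marp iqxh bgnc vfjf dil emnu ckuq ojnf tzm hnj oxmi
Hunk 4: at line 11 remove [ckuq,ojnf,tzm] add [ymri,ucu] -> 16 lines: ece mjsr vflhk gfmu rfn axddc marp iqxh bgnc vfjf dil emnu ymri ucu hnj oxmi
Final line 15: hnj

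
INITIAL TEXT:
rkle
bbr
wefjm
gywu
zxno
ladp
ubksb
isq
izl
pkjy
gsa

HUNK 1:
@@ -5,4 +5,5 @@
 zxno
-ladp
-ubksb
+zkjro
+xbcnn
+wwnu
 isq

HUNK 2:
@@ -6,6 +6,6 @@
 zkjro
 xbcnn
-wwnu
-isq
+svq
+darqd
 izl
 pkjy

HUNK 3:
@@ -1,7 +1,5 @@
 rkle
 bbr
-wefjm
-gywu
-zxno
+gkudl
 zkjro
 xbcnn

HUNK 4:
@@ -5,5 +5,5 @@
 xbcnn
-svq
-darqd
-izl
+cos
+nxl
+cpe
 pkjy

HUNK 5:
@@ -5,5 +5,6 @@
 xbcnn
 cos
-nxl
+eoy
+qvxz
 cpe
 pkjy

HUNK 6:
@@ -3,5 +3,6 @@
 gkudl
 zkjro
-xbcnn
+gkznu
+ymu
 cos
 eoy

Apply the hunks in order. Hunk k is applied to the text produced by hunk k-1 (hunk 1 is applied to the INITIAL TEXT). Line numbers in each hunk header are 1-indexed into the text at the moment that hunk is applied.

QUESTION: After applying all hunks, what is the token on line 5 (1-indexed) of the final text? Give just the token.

Hunk 1: at line 5 remove [ladp,ubksb] add [zkjro,xbcnn,wwnu] -> 12 lines: rkle bbr wefjm gywu zxno zkjro xbcnn wwnu isq izl pkjy gsa
Hunk 2: at line 6 remove [wwnu,isq] add [svq,darqd] -> 12 lines: rkle bbr wefjm gywu zxno zkjro xbcnn svq darqd izl pkjy gsa
Hunk 3: at line 1 remove [wefjm,gywu,zxno] add [gkudl] -> 10 lines: rkle bbr gkudl zkjro xbcnn svq darqd izl pkjy gsa
Hunk 4: at line 5 remove [svq,darqd,izl] add [cos,nxl,cpe] -> 10 lines: rkle bbr gkudl zkjro xbcnn cos nxl cpe pkjy gsa
Hunk 5: at line 5 remove [nxl] add [eoy,qvxz] -> 11 lines: rkle bbr gkudl zkjro xbcnn cos eoy qvxz cpe pkjy gsa
Hunk 6: at line 3 remove [xbcnn] add [gkznu,ymu] -> 12 lines: rkle bbr gkudl zkjro gkznu ymu cos eoy qvxz cpe pkjy gsa
Final line 5: gkznu

Answer: gkznu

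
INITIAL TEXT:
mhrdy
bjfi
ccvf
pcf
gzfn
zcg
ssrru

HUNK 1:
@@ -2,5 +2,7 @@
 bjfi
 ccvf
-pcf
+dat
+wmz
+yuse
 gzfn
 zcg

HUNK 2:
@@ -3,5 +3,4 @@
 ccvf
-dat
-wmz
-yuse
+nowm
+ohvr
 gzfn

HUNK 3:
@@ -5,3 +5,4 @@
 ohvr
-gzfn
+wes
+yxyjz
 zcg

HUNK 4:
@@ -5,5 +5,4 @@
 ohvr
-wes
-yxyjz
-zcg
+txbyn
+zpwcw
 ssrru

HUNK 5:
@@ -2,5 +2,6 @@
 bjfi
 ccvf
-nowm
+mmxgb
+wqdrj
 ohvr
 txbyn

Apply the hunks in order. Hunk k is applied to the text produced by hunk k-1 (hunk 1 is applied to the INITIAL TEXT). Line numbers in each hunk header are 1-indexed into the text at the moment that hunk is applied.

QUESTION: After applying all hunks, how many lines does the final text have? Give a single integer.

Answer: 9

Derivation:
Hunk 1: at line 2 remove [pcf] add [dat,wmz,yuse] -> 9 lines: mhrdy bjfi ccvf dat wmz yuse gzfn zcg ssrru
Hunk 2: at line 3 remove [dat,wmz,yuse] add [nowm,ohvr] -> 8 lines: mhrdy bjfi ccvf nowm ohvr gzfn zcg ssrru
Hunk 3: at line 5 remove [gzfn] add [wes,yxyjz] -> 9 lines: mhrdy bjfi ccvf nowm ohvr wes yxyjz zcg ssrru
Hunk 4: at line 5 remove [wes,yxyjz,zcg] add [txbyn,zpwcw] -> 8 lines: mhrdy bjfi ccvf nowm ohvr txbyn zpwcw ssrru
Hunk 5: at line 2 remove [nowm] add [mmxgb,wqdrj] -> 9 lines: mhrdy bjfi ccvf mmxgb wqdrj ohvr txbyn zpwcw ssrru
Final line count: 9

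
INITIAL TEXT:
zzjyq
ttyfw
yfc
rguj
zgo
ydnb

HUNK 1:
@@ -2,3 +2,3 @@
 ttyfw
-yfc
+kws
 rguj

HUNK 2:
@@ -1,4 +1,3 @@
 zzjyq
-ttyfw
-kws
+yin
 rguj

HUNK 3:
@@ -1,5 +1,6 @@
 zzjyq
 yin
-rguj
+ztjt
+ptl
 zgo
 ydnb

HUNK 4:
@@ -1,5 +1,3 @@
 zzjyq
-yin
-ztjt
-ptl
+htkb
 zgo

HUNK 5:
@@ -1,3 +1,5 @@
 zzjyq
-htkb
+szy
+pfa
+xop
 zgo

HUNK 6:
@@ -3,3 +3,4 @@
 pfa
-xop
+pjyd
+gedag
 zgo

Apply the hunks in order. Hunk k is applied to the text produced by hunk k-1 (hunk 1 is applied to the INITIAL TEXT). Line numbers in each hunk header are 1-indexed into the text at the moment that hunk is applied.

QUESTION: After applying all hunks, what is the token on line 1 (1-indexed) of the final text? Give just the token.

Answer: zzjyq

Derivation:
Hunk 1: at line 2 remove [yfc] add [kws] -> 6 lines: zzjyq ttyfw kws rguj zgo ydnb
Hunk 2: at line 1 remove [ttyfw,kws] add [yin] -> 5 lines: zzjyq yin rguj zgo ydnb
Hunk 3: at line 1 remove [rguj] add [ztjt,ptl] -> 6 lines: zzjyq yin ztjt ptl zgo ydnb
Hunk 4: at line 1 remove [yin,ztjt,ptl] add [htkb] -> 4 lines: zzjyq htkb zgo ydnb
Hunk 5: at line 1 remove [htkb] add [szy,pfa,xop] -> 6 lines: zzjyq szy pfa xop zgo ydnb
Hunk 6: at line 3 remove [xop] add [pjyd,gedag] -> 7 lines: zzjyq szy pfa pjyd gedag zgo ydnb
Final line 1: zzjyq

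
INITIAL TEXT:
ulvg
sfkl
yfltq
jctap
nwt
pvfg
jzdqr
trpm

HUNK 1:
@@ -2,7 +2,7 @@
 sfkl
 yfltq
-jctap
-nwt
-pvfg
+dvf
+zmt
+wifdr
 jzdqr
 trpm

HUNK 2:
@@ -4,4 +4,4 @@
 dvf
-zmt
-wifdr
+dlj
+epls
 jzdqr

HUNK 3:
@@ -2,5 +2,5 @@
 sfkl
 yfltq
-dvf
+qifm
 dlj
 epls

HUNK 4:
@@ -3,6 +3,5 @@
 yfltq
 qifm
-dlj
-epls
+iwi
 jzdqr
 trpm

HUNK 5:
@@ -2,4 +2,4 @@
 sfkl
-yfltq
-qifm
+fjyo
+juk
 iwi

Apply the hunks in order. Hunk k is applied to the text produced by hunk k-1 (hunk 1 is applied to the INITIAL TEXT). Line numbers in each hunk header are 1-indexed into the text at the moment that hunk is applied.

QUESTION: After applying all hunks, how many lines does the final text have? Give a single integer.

Hunk 1: at line 2 remove [jctap,nwt,pvfg] add [dvf,zmt,wifdr] -> 8 lines: ulvg sfkl yfltq dvf zmt wifdr jzdqr trpm
Hunk 2: at line 4 remove [zmt,wifdr] add [dlj,epls] -> 8 lines: ulvg sfkl yfltq dvf dlj epls jzdqr trpm
Hunk 3: at line 2 remove [dvf] add [qifm] -> 8 lines: ulvg sfkl yfltq qifm dlj epls jzdqr trpm
Hunk 4: at line 3 remove [dlj,epls] add [iwi] -> 7 lines: ulvg sfkl yfltq qifm iwi jzdqr trpm
Hunk 5: at line 2 remove [yfltq,qifm] add [fjyo,juk] -> 7 lines: ulvg sfkl fjyo juk iwi jzdqr trpm
Final line count: 7

Answer: 7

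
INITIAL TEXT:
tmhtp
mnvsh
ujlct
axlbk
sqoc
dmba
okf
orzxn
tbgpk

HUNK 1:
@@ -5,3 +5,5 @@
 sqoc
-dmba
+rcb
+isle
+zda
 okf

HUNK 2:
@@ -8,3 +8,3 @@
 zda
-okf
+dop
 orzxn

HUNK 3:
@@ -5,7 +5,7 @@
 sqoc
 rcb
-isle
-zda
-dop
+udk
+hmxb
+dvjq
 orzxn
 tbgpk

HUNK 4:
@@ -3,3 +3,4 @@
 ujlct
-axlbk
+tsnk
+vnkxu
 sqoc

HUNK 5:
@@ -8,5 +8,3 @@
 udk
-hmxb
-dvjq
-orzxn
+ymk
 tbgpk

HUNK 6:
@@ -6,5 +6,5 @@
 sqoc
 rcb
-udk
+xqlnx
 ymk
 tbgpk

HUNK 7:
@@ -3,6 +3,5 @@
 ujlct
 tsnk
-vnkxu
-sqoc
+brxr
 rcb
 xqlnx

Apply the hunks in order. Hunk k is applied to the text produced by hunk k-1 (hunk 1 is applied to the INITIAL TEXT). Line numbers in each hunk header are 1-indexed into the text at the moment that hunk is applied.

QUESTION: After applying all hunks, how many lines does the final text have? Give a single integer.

Hunk 1: at line 5 remove [dmba] add [rcb,isle,zda] -> 11 lines: tmhtp mnvsh ujlct axlbk sqoc rcb isle zda okf orzxn tbgpk
Hunk 2: at line 8 remove [okf] add [dop] -> 11 lines: tmhtp mnvsh ujlct axlbk sqoc rcb isle zda dop orzxn tbgpk
Hunk 3: at line 5 remove [isle,zda,dop] add [udk,hmxb,dvjq] -> 11 lines: tmhtp mnvsh ujlct axlbk sqoc rcb udk hmxb dvjq orzxn tbgpk
Hunk 4: at line 3 remove [axlbk] add [tsnk,vnkxu] -> 12 lines: tmhtp mnvsh ujlct tsnk vnkxu sqoc rcb udk hmxb dvjq orzxn tbgpk
Hunk 5: at line 8 remove [hmxb,dvjq,orzxn] add [ymk] -> 10 lines: tmhtp mnvsh ujlct tsnk vnkxu sqoc rcb udk ymk tbgpk
Hunk 6: at line 6 remove [udk] add [xqlnx] -> 10 lines: tmhtp mnvsh ujlct tsnk vnkxu sqoc rcb xqlnx ymk tbgpk
Hunk 7: at line 3 remove [vnkxu,sqoc] add [brxr] -> 9 lines: tmhtp mnvsh ujlct tsnk brxr rcb xqlnx ymk tbgpk
Final line count: 9

Answer: 9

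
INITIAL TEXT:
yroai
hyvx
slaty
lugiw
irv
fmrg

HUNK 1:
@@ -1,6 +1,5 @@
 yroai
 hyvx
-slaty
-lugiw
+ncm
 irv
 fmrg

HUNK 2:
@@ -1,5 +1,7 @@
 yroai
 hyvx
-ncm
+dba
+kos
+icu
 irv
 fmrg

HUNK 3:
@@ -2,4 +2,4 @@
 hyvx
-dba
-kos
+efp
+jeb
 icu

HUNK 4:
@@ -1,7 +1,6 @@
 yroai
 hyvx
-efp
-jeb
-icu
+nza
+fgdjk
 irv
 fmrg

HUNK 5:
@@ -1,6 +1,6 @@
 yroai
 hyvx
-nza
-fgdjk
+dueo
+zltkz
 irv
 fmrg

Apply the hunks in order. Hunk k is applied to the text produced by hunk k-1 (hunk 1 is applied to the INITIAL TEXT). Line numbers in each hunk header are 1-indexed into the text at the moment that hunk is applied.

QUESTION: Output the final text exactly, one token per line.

Answer: yroai
hyvx
dueo
zltkz
irv
fmrg

Derivation:
Hunk 1: at line 1 remove [slaty,lugiw] add [ncm] -> 5 lines: yroai hyvx ncm irv fmrg
Hunk 2: at line 1 remove [ncm] add [dba,kos,icu] -> 7 lines: yroai hyvx dba kos icu irv fmrg
Hunk 3: at line 2 remove [dba,kos] add [efp,jeb] -> 7 lines: yroai hyvx efp jeb icu irv fmrg
Hunk 4: at line 1 remove [efp,jeb,icu] add [nza,fgdjk] -> 6 lines: yroai hyvx nza fgdjk irv fmrg
Hunk 5: at line 1 remove [nza,fgdjk] add [dueo,zltkz] -> 6 lines: yroai hyvx dueo zltkz irv fmrg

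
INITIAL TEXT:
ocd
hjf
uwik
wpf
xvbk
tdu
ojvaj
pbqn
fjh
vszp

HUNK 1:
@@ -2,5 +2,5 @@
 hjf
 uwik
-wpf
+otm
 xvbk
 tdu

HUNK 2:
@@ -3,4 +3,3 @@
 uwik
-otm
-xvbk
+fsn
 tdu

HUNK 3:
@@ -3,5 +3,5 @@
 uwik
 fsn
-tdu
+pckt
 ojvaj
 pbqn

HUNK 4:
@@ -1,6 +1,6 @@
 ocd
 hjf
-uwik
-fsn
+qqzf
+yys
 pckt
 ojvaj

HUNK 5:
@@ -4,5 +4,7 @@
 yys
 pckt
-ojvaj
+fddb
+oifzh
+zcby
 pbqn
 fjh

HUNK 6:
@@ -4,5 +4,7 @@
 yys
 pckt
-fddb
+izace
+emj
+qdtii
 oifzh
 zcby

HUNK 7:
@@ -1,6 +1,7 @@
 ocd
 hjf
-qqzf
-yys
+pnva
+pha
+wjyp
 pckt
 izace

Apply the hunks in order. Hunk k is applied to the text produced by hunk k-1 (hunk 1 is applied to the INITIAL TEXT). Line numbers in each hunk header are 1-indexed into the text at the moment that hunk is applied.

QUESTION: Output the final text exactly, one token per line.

Hunk 1: at line 2 remove [wpf] add [otm] -> 10 lines: ocd hjf uwik otm xvbk tdu ojvaj pbqn fjh vszp
Hunk 2: at line 3 remove [otm,xvbk] add [fsn] -> 9 lines: ocd hjf uwik fsn tdu ojvaj pbqn fjh vszp
Hunk 3: at line 3 remove [tdu] add [pckt] -> 9 lines: ocd hjf uwik fsn pckt ojvaj pbqn fjh vszp
Hunk 4: at line 1 remove [uwik,fsn] add [qqzf,yys] -> 9 lines: ocd hjf qqzf yys pckt ojvaj pbqn fjh vszp
Hunk 5: at line 4 remove [ojvaj] add [fddb,oifzh,zcby] -> 11 lines: ocd hjf qqzf yys pckt fddb oifzh zcby pbqn fjh vszp
Hunk 6: at line 4 remove [fddb] add [izace,emj,qdtii] -> 13 lines: ocd hjf qqzf yys pckt izace emj qdtii oifzh zcby pbqn fjh vszp
Hunk 7: at line 1 remove [qqzf,yys] add [pnva,pha,wjyp] -> 14 lines: ocd hjf pnva pha wjyp pckt izace emj qdtii oifzh zcby pbqn fjh vszp

Answer: ocd
hjf
pnva
pha
wjyp
pckt
izace
emj
qdtii
oifzh
zcby
pbqn
fjh
vszp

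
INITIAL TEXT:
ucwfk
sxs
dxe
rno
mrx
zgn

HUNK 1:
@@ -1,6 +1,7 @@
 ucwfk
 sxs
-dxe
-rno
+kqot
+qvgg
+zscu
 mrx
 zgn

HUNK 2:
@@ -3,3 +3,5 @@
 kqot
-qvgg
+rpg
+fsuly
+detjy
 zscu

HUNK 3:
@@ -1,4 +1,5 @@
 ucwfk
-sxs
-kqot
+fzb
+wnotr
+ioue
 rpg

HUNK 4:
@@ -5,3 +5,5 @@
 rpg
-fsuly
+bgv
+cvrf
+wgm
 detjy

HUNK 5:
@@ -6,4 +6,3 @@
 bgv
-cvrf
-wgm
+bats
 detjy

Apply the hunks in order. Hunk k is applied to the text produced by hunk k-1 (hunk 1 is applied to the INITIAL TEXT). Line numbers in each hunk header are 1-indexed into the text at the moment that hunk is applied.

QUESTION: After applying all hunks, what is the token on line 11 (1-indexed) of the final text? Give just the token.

Hunk 1: at line 1 remove [dxe,rno] add [kqot,qvgg,zscu] -> 7 lines: ucwfk sxs kqot qvgg zscu mrx zgn
Hunk 2: at line 3 remove [qvgg] add [rpg,fsuly,detjy] -> 9 lines: ucwfk sxs kqot rpg fsuly detjy zscu mrx zgn
Hunk 3: at line 1 remove [sxs,kqot] add [fzb,wnotr,ioue] -> 10 lines: ucwfk fzb wnotr ioue rpg fsuly detjy zscu mrx zgn
Hunk 4: at line 5 remove [fsuly] add [bgv,cvrf,wgm] -> 12 lines: ucwfk fzb wnotr ioue rpg bgv cvrf wgm detjy zscu mrx zgn
Hunk 5: at line 6 remove [cvrf,wgm] add [bats] -> 11 lines: ucwfk fzb wnotr ioue rpg bgv bats detjy zscu mrx zgn
Final line 11: zgn

Answer: zgn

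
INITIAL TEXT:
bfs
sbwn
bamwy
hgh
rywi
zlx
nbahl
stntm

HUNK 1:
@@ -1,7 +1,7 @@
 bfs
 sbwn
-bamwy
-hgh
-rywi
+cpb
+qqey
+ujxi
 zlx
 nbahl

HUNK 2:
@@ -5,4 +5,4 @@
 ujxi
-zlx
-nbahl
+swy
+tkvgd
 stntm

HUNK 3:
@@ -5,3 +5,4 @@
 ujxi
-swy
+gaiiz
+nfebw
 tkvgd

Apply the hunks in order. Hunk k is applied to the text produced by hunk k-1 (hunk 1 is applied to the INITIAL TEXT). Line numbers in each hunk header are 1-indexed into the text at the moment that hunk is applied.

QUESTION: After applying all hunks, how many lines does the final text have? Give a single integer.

Answer: 9

Derivation:
Hunk 1: at line 1 remove [bamwy,hgh,rywi] add [cpb,qqey,ujxi] -> 8 lines: bfs sbwn cpb qqey ujxi zlx nbahl stntm
Hunk 2: at line 5 remove [zlx,nbahl] add [swy,tkvgd] -> 8 lines: bfs sbwn cpb qqey ujxi swy tkvgd stntm
Hunk 3: at line 5 remove [swy] add [gaiiz,nfebw] -> 9 lines: bfs sbwn cpb qqey ujxi gaiiz nfebw tkvgd stntm
Final line count: 9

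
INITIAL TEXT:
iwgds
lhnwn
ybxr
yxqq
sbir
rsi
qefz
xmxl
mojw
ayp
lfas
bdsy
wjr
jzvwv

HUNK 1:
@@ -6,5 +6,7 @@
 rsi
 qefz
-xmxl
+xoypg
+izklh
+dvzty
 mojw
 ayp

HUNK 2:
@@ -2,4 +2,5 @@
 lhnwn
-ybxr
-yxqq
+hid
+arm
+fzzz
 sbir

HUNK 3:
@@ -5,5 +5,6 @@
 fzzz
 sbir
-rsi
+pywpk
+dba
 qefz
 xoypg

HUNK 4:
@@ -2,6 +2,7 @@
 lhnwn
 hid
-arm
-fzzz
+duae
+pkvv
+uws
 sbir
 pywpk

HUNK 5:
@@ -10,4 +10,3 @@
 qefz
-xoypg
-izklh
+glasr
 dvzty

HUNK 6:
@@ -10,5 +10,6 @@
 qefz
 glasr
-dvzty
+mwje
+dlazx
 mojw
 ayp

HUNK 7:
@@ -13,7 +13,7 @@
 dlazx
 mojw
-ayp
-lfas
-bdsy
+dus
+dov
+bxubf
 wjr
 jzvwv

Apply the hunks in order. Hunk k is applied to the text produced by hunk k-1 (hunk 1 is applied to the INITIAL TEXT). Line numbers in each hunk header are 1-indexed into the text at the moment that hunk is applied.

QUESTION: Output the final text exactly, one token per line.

Hunk 1: at line 6 remove [xmxl] add [xoypg,izklh,dvzty] -> 16 lines: iwgds lhnwn ybxr yxqq sbir rsi qefz xoypg izklh dvzty mojw ayp lfas bdsy wjr jzvwv
Hunk 2: at line 2 remove [ybxr,yxqq] add [hid,arm,fzzz] -> 17 lines: iwgds lhnwn hid arm fzzz sbir rsi qefz xoypg izklh dvzty mojw ayp lfas bdsy wjr jzvwv
Hunk 3: at line 5 remove [rsi] add [pywpk,dba] -> 18 lines: iwgds lhnwn hid arm fzzz sbir pywpk dba qefz xoypg izklh dvzty mojw ayp lfas bdsy wjr jzvwv
Hunk 4: at line 2 remove [arm,fzzz] add [duae,pkvv,uws] -> 19 lines: iwgds lhnwn hid duae pkvv uws sbir pywpk dba qefz xoypg izklh dvzty mojw ayp lfas bdsy wjr jzvwv
Hunk 5: at line 10 remove [xoypg,izklh] add [glasr] -> 18 lines: iwgds lhnwn hid duae pkvv uws sbir pywpk dba qefz glasr dvzty mojw ayp lfas bdsy wjr jzvwv
Hunk 6: at line 10 remove [dvzty] add [mwje,dlazx] -> 19 lines: iwgds lhnwn hid duae pkvv uws sbir pywpk dba qefz glasr mwje dlazx mojw ayp lfas bdsy wjr jzvwv
Hunk 7: at line 13 remove [ayp,lfas,bdsy] add [dus,dov,bxubf] -> 19 lines: iwgds lhnwn hid duae pkvv uws sbir pywpk dba qefz glasr mwje dlazx mojw dus dov bxubf wjr jzvwv

Answer: iwgds
lhnwn
hid
duae
pkvv
uws
sbir
pywpk
dba
qefz
glasr
mwje
dlazx
mojw
dus
dov
bxubf
wjr
jzvwv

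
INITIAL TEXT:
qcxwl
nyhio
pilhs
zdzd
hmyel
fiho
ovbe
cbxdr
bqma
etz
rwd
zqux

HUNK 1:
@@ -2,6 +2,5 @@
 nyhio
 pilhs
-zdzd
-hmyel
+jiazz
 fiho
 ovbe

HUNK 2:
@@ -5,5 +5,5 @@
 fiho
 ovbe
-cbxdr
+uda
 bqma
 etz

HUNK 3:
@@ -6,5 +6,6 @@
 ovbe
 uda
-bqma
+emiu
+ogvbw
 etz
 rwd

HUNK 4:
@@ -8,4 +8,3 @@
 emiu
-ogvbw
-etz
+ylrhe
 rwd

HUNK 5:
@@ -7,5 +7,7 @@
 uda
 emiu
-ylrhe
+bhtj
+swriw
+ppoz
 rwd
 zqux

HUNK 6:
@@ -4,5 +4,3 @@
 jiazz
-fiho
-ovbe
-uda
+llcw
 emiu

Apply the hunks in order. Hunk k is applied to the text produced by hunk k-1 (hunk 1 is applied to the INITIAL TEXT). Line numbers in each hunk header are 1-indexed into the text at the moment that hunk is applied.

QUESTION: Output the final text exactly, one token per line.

Answer: qcxwl
nyhio
pilhs
jiazz
llcw
emiu
bhtj
swriw
ppoz
rwd
zqux

Derivation:
Hunk 1: at line 2 remove [zdzd,hmyel] add [jiazz] -> 11 lines: qcxwl nyhio pilhs jiazz fiho ovbe cbxdr bqma etz rwd zqux
Hunk 2: at line 5 remove [cbxdr] add [uda] -> 11 lines: qcxwl nyhio pilhs jiazz fiho ovbe uda bqma etz rwd zqux
Hunk 3: at line 6 remove [bqma] add [emiu,ogvbw] -> 12 lines: qcxwl nyhio pilhs jiazz fiho ovbe uda emiu ogvbw etz rwd zqux
Hunk 4: at line 8 remove [ogvbw,etz] add [ylrhe] -> 11 lines: qcxwl nyhio pilhs jiazz fiho ovbe uda emiu ylrhe rwd zqux
Hunk 5: at line 7 remove [ylrhe] add [bhtj,swriw,ppoz] -> 13 lines: qcxwl nyhio pilhs jiazz fiho ovbe uda emiu bhtj swriw ppoz rwd zqux
Hunk 6: at line 4 remove [fiho,ovbe,uda] add [llcw] -> 11 lines: qcxwl nyhio pilhs jiazz llcw emiu bhtj swriw ppoz rwd zqux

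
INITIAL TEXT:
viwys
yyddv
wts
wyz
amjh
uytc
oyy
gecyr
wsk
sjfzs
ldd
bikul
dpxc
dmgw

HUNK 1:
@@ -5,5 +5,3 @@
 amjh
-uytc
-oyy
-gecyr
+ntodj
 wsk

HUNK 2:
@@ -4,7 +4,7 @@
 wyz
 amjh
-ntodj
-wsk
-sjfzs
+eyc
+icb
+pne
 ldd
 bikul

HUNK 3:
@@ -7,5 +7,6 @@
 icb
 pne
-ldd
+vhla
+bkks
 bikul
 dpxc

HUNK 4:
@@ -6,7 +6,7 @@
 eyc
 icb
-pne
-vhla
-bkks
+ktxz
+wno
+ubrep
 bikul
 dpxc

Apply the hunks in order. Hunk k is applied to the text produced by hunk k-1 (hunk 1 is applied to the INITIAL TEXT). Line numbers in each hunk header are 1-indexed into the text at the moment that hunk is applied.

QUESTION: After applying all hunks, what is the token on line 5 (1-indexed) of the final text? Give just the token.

Hunk 1: at line 5 remove [uytc,oyy,gecyr] add [ntodj] -> 12 lines: viwys yyddv wts wyz amjh ntodj wsk sjfzs ldd bikul dpxc dmgw
Hunk 2: at line 4 remove [ntodj,wsk,sjfzs] add [eyc,icb,pne] -> 12 lines: viwys yyddv wts wyz amjh eyc icb pne ldd bikul dpxc dmgw
Hunk 3: at line 7 remove [ldd] add [vhla,bkks] -> 13 lines: viwys yyddv wts wyz amjh eyc icb pne vhla bkks bikul dpxc dmgw
Hunk 4: at line 6 remove [pne,vhla,bkks] add [ktxz,wno,ubrep] -> 13 lines: viwys yyddv wts wyz amjh eyc icb ktxz wno ubrep bikul dpxc dmgw
Final line 5: amjh

Answer: amjh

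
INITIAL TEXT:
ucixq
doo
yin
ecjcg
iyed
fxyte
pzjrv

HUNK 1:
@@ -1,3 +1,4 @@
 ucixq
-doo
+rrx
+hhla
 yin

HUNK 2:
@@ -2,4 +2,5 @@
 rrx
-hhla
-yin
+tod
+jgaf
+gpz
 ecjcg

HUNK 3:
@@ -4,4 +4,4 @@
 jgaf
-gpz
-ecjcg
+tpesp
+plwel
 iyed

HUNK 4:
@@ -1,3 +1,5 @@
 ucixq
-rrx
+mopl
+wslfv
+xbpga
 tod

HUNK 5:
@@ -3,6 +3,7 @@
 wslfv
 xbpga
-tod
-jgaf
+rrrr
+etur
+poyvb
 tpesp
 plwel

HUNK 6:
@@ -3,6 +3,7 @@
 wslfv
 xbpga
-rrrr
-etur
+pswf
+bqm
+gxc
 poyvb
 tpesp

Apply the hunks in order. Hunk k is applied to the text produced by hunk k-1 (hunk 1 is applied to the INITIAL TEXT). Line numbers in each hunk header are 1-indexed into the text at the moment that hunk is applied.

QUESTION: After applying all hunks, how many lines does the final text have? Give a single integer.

Hunk 1: at line 1 remove [doo] add [rrx,hhla] -> 8 lines: ucixq rrx hhla yin ecjcg iyed fxyte pzjrv
Hunk 2: at line 2 remove [hhla,yin] add [tod,jgaf,gpz] -> 9 lines: ucixq rrx tod jgaf gpz ecjcg iyed fxyte pzjrv
Hunk 3: at line 4 remove [gpz,ecjcg] add [tpesp,plwel] -> 9 lines: ucixq rrx tod jgaf tpesp plwel iyed fxyte pzjrv
Hunk 4: at line 1 remove [rrx] add [mopl,wslfv,xbpga] -> 11 lines: ucixq mopl wslfv xbpga tod jgaf tpesp plwel iyed fxyte pzjrv
Hunk 5: at line 3 remove [tod,jgaf] add [rrrr,etur,poyvb] -> 12 lines: ucixq mopl wslfv xbpga rrrr etur poyvb tpesp plwel iyed fxyte pzjrv
Hunk 6: at line 3 remove [rrrr,etur] add [pswf,bqm,gxc] -> 13 lines: ucixq mopl wslfv xbpga pswf bqm gxc poyvb tpesp plwel iyed fxyte pzjrv
Final line count: 13

Answer: 13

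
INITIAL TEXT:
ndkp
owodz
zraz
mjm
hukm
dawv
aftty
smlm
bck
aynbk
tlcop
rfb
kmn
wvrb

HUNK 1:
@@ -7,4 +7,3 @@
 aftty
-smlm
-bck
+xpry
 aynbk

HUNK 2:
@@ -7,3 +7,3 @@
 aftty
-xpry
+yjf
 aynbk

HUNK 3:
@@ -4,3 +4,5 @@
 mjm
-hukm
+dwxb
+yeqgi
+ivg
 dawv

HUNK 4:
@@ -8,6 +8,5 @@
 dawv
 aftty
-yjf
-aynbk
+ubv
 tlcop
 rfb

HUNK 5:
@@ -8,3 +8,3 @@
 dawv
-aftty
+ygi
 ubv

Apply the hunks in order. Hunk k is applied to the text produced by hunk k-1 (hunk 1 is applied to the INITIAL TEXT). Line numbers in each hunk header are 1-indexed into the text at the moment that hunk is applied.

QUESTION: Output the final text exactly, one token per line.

Answer: ndkp
owodz
zraz
mjm
dwxb
yeqgi
ivg
dawv
ygi
ubv
tlcop
rfb
kmn
wvrb

Derivation:
Hunk 1: at line 7 remove [smlm,bck] add [xpry] -> 13 lines: ndkp owodz zraz mjm hukm dawv aftty xpry aynbk tlcop rfb kmn wvrb
Hunk 2: at line 7 remove [xpry] add [yjf] -> 13 lines: ndkp owodz zraz mjm hukm dawv aftty yjf aynbk tlcop rfb kmn wvrb
Hunk 3: at line 4 remove [hukm] add [dwxb,yeqgi,ivg] -> 15 lines: ndkp owodz zraz mjm dwxb yeqgi ivg dawv aftty yjf aynbk tlcop rfb kmn wvrb
Hunk 4: at line 8 remove [yjf,aynbk] add [ubv] -> 14 lines: ndkp owodz zraz mjm dwxb yeqgi ivg dawv aftty ubv tlcop rfb kmn wvrb
Hunk 5: at line 8 remove [aftty] add [ygi] -> 14 lines: ndkp owodz zraz mjm dwxb yeqgi ivg dawv ygi ubv tlcop rfb kmn wvrb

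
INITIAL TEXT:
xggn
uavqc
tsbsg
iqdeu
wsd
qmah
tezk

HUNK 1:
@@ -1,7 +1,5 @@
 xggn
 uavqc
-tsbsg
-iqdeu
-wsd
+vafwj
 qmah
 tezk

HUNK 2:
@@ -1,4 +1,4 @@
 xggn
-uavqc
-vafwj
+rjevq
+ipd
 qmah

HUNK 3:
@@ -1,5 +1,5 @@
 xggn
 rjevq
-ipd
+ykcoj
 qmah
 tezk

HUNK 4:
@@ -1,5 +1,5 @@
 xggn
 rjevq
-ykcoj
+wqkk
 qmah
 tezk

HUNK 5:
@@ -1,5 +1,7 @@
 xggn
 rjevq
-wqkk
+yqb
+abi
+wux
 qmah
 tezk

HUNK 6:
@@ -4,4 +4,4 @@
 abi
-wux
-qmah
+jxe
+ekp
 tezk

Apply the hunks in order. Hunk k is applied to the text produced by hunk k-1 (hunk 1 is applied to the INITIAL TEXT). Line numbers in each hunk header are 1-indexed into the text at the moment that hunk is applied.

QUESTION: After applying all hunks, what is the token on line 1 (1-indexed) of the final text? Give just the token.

Answer: xggn

Derivation:
Hunk 1: at line 1 remove [tsbsg,iqdeu,wsd] add [vafwj] -> 5 lines: xggn uavqc vafwj qmah tezk
Hunk 2: at line 1 remove [uavqc,vafwj] add [rjevq,ipd] -> 5 lines: xggn rjevq ipd qmah tezk
Hunk 3: at line 1 remove [ipd] add [ykcoj] -> 5 lines: xggn rjevq ykcoj qmah tezk
Hunk 4: at line 1 remove [ykcoj] add [wqkk] -> 5 lines: xggn rjevq wqkk qmah tezk
Hunk 5: at line 1 remove [wqkk] add [yqb,abi,wux] -> 7 lines: xggn rjevq yqb abi wux qmah tezk
Hunk 6: at line 4 remove [wux,qmah] add [jxe,ekp] -> 7 lines: xggn rjevq yqb abi jxe ekp tezk
Final line 1: xggn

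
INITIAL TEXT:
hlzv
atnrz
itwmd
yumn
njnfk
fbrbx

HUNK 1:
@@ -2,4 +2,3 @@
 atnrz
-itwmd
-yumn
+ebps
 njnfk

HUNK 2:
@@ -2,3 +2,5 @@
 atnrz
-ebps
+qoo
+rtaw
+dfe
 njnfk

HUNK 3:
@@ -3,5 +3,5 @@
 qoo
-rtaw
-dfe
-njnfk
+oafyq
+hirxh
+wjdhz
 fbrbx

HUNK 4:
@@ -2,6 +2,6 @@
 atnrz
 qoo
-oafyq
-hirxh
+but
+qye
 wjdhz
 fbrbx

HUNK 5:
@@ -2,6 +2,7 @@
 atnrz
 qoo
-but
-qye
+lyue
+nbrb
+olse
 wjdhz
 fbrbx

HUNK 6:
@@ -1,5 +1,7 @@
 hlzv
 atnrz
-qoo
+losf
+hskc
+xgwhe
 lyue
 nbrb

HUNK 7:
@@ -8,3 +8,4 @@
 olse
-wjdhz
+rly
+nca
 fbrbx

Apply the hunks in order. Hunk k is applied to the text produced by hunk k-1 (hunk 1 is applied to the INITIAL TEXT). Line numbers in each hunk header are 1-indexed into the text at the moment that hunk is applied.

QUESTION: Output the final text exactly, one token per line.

Hunk 1: at line 2 remove [itwmd,yumn] add [ebps] -> 5 lines: hlzv atnrz ebps njnfk fbrbx
Hunk 2: at line 2 remove [ebps] add [qoo,rtaw,dfe] -> 7 lines: hlzv atnrz qoo rtaw dfe njnfk fbrbx
Hunk 3: at line 3 remove [rtaw,dfe,njnfk] add [oafyq,hirxh,wjdhz] -> 7 lines: hlzv atnrz qoo oafyq hirxh wjdhz fbrbx
Hunk 4: at line 2 remove [oafyq,hirxh] add [but,qye] -> 7 lines: hlzv atnrz qoo but qye wjdhz fbrbx
Hunk 5: at line 2 remove [but,qye] add [lyue,nbrb,olse] -> 8 lines: hlzv atnrz qoo lyue nbrb olse wjdhz fbrbx
Hunk 6: at line 1 remove [qoo] add [losf,hskc,xgwhe] -> 10 lines: hlzv atnrz losf hskc xgwhe lyue nbrb olse wjdhz fbrbx
Hunk 7: at line 8 remove [wjdhz] add [rly,nca] -> 11 lines: hlzv atnrz losf hskc xgwhe lyue nbrb olse rly nca fbrbx

Answer: hlzv
atnrz
losf
hskc
xgwhe
lyue
nbrb
olse
rly
nca
fbrbx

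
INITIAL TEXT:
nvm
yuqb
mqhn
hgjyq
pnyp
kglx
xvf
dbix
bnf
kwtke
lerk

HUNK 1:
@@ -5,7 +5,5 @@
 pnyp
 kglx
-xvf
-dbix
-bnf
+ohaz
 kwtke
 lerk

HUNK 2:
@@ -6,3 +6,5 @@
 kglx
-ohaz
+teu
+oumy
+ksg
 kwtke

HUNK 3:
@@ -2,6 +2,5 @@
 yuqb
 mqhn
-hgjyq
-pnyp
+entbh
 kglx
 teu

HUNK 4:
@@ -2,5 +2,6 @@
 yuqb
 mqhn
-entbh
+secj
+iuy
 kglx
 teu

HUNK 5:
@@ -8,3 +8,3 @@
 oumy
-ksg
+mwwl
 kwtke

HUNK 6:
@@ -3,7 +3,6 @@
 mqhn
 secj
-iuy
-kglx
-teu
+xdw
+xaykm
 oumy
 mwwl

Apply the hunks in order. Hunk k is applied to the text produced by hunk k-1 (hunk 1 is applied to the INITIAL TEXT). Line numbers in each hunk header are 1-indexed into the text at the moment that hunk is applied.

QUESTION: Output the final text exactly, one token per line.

Hunk 1: at line 5 remove [xvf,dbix,bnf] add [ohaz] -> 9 lines: nvm yuqb mqhn hgjyq pnyp kglx ohaz kwtke lerk
Hunk 2: at line 6 remove [ohaz] add [teu,oumy,ksg] -> 11 lines: nvm yuqb mqhn hgjyq pnyp kglx teu oumy ksg kwtke lerk
Hunk 3: at line 2 remove [hgjyq,pnyp] add [entbh] -> 10 lines: nvm yuqb mqhn entbh kglx teu oumy ksg kwtke lerk
Hunk 4: at line 2 remove [entbh] add [secj,iuy] -> 11 lines: nvm yuqb mqhn secj iuy kglx teu oumy ksg kwtke lerk
Hunk 5: at line 8 remove [ksg] add [mwwl] -> 11 lines: nvm yuqb mqhn secj iuy kglx teu oumy mwwl kwtke lerk
Hunk 6: at line 3 remove [iuy,kglx,teu] add [xdw,xaykm] -> 10 lines: nvm yuqb mqhn secj xdw xaykm oumy mwwl kwtke lerk

Answer: nvm
yuqb
mqhn
secj
xdw
xaykm
oumy
mwwl
kwtke
lerk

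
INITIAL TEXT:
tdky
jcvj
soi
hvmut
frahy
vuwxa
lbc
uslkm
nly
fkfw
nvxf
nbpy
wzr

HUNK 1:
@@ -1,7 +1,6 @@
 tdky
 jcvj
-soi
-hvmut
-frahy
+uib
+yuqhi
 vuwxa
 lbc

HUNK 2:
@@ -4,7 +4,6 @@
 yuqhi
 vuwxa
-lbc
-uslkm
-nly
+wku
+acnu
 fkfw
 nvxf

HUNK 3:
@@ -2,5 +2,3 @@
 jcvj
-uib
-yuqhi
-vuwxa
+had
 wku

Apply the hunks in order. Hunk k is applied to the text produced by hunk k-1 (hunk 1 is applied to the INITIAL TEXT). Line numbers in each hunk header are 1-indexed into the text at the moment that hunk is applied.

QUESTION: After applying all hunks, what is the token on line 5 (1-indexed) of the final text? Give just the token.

Answer: acnu

Derivation:
Hunk 1: at line 1 remove [soi,hvmut,frahy] add [uib,yuqhi] -> 12 lines: tdky jcvj uib yuqhi vuwxa lbc uslkm nly fkfw nvxf nbpy wzr
Hunk 2: at line 4 remove [lbc,uslkm,nly] add [wku,acnu] -> 11 lines: tdky jcvj uib yuqhi vuwxa wku acnu fkfw nvxf nbpy wzr
Hunk 3: at line 2 remove [uib,yuqhi,vuwxa] add [had] -> 9 lines: tdky jcvj had wku acnu fkfw nvxf nbpy wzr
Final line 5: acnu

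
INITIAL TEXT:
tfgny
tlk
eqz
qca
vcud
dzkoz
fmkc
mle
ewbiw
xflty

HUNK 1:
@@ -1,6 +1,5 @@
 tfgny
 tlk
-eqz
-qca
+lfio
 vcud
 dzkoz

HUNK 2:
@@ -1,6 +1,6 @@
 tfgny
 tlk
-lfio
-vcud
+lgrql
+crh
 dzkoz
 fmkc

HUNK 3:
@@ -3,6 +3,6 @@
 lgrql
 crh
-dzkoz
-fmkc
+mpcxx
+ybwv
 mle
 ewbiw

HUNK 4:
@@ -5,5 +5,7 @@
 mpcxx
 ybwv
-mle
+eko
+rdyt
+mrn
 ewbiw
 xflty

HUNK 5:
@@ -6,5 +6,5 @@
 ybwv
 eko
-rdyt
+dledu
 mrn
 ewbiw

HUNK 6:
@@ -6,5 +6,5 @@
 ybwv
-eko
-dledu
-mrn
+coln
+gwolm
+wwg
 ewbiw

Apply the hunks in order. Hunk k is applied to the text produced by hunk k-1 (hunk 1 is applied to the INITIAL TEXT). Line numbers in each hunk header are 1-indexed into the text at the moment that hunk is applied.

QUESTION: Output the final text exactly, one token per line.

Answer: tfgny
tlk
lgrql
crh
mpcxx
ybwv
coln
gwolm
wwg
ewbiw
xflty

Derivation:
Hunk 1: at line 1 remove [eqz,qca] add [lfio] -> 9 lines: tfgny tlk lfio vcud dzkoz fmkc mle ewbiw xflty
Hunk 2: at line 1 remove [lfio,vcud] add [lgrql,crh] -> 9 lines: tfgny tlk lgrql crh dzkoz fmkc mle ewbiw xflty
Hunk 3: at line 3 remove [dzkoz,fmkc] add [mpcxx,ybwv] -> 9 lines: tfgny tlk lgrql crh mpcxx ybwv mle ewbiw xflty
Hunk 4: at line 5 remove [mle] add [eko,rdyt,mrn] -> 11 lines: tfgny tlk lgrql crh mpcxx ybwv eko rdyt mrn ewbiw xflty
Hunk 5: at line 6 remove [rdyt] add [dledu] -> 11 lines: tfgny tlk lgrql crh mpcxx ybwv eko dledu mrn ewbiw xflty
Hunk 6: at line 6 remove [eko,dledu,mrn] add [coln,gwolm,wwg] -> 11 lines: tfgny tlk lgrql crh mpcxx ybwv coln gwolm wwg ewbiw xflty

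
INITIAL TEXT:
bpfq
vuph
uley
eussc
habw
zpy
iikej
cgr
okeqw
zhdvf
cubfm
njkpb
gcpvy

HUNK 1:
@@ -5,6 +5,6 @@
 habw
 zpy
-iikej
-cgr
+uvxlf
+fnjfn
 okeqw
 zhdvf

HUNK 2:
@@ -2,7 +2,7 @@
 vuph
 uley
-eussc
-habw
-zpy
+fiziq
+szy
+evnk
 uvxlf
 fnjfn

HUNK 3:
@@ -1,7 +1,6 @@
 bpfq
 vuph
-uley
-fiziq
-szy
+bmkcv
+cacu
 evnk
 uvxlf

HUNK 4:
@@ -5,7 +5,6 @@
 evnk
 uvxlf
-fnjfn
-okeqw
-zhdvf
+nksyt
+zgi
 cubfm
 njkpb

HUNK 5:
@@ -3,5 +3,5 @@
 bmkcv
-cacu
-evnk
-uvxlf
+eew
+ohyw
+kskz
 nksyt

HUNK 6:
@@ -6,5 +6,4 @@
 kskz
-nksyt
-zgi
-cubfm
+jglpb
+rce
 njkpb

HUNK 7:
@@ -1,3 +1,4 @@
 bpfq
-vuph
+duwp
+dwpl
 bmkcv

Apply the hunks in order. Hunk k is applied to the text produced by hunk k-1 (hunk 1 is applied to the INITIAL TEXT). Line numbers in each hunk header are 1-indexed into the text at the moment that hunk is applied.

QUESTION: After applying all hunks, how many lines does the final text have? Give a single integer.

Answer: 11

Derivation:
Hunk 1: at line 5 remove [iikej,cgr] add [uvxlf,fnjfn] -> 13 lines: bpfq vuph uley eussc habw zpy uvxlf fnjfn okeqw zhdvf cubfm njkpb gcpvy
Hunk 2: at line 2 remove [eussc,habw,zpy] add [fiziq,szy,evnk] -> 13 lines: bpfq vuph uley fiziq szy evnk uvxlf fnjfn okeqw zhdvf cubfm njkpb gcpvy
Hunk 3: at line 1 remove [uley,fiziq,szy] add [bmkcv,cacu] -> 12 lines: bpfq vuph bmkcv cacu evnk uvxlf fnjfn okeqw zhdvf cubfm njkpb gcpvy
Hunk 4: at line 5 remove [fnjfn,okeqw,zhdvf] add [nksyt,zgi] -> 11 lines: bpfq vuph bmkcv cacu evnk uvxlf nksyt zgi cubfm njkpb gcpvy
Hunk 5: at line 3 remove [cacu,evnk,uvxlf] add [eew,ohyw,kskz] -> 11 lines: bpfq vuph bmkcv eew ohyw kskz nksyt zgi cubfm njkpb gcpvy
Hunk 6: at line 6 remove [nksyt,zgi,cubfm] add [jglpb,rce] -> 10 lines: bpfq vuph bmkcv eew ohyw kskz jglpb rce njkpb gcpvy
Hunk 7: at line 1 remove [vuph] add [duwp,dwpl] -> 11 lines: bpfq duwp dwpl bmkcv eew ohyw kskz jglpb rce njkpb gcpvy
Final line count: 11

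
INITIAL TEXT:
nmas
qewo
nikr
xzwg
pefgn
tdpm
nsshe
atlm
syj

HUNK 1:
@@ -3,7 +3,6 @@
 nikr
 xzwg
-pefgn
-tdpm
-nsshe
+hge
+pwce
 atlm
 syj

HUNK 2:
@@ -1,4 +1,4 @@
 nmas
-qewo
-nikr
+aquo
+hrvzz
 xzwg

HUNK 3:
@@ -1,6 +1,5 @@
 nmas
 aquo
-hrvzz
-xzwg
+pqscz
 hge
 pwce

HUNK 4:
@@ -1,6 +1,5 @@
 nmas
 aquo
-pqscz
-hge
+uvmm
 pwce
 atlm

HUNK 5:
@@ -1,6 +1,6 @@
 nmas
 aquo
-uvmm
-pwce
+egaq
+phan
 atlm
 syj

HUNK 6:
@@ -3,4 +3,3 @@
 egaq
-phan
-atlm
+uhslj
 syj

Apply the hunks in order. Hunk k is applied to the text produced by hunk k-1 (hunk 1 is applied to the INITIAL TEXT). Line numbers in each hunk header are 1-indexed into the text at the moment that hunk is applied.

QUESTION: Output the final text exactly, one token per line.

Answer: nmas
aquo
egaq
uhslj
syj

Derivation:
Hunk 1: at line 3 remove [pefgn,tdpm,nsshe] add [hge,pwce] -> 8 lines: nmas qewo nikr xzwg hge pwce atlm syj
Hunk 2: at line 1 remove [qewo,nikr] add [aquo,hrvzz] -> 8 lines: nmas aquo hrvzz xzwg hge pwce atlm syj
Hunk 3: at line 1 remove [hrvzz,xzwg] add [pqscz] -> 7 lines: nmas aquo pqscz hge pwce atlm syj
Hunk 4: at line 1 remove [pqscz,hge] add [uvmm] -> 6 lines: nmas aquo uvmm pwce atlm syj
Hunk 5: at line 1 remove [uvmm,pwce] add [egaq,phan] -> 6 lines: nmas aquo egaq phan atlm syj
Hunk 6: at line 3 remove [phan,atlm] add [uhslj] -> 5 lines: nmas aquo egaq uhslj syj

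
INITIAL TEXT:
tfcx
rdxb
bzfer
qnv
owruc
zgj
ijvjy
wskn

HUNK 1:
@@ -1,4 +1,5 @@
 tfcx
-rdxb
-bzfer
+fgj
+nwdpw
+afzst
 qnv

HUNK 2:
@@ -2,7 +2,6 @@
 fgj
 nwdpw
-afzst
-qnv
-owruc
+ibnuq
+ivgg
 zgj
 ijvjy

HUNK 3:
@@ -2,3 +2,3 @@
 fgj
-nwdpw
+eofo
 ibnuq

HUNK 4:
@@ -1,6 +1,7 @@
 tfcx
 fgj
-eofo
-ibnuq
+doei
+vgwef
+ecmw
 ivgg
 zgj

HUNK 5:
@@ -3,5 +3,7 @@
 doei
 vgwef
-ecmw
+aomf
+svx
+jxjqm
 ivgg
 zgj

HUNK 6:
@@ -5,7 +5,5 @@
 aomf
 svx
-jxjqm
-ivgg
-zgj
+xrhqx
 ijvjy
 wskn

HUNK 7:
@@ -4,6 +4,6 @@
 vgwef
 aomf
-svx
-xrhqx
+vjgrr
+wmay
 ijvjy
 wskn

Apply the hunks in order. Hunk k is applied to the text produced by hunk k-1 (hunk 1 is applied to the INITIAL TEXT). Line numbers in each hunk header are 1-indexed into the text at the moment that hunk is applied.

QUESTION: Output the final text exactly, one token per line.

Answer: tfcx
fgj
doei
vgwef
aomf
vjgrr
wmay
ijvjy
wskn

Derivation:
Hunk 1: at line 1 remove [rdxb,bzfer] add [fgj,nwdpw,afzst] -> 9 lines: tfcx fgj nwdpw afzst qnv owruc zgj ijvjy wskn
Hunk 2: at line 2 remove [afzst,qnv,owruc] add [ibnuq,ivgg] -> 8 lines: tfcx fgj nwdpw ibnuq ivgg zgj ijvjy wskn
Hunk 3: at line 2 remove [nwdpw] add [eofo] -> 8 lines: tfcx fgj eofo ibnuq ivgg zgj ijvjy wskn
Hunk 4: at line 1 remove [eofo,ibnuq] add [doei,vgwef,ecmw] -> 9 lines: tfcx fgj doei vgwef ecmw ivgg zgj ijvjy wskn
Hunk 5: at line 3 remove [ecmw] add [aomf,svx,jxjqm] -> 11 lines: tfcx fgj doei vgwef aomf svx jxjqm ivgg zgj ijvjy wskn
Hunk 6: at line 5 remove [jxjqm,ivgg,zgj] add [xrhqx] -> 9 lines: tfcx fgj doei vgwef aomf svx xrhqx ijvjy wskn
Hunk 7: at line 4 remove [svx,xrhqx] add [vjgrr,wmay] -> 9 lines: tfcx fgj doei vgwef aomf vjgrr wmay ijvjy wskn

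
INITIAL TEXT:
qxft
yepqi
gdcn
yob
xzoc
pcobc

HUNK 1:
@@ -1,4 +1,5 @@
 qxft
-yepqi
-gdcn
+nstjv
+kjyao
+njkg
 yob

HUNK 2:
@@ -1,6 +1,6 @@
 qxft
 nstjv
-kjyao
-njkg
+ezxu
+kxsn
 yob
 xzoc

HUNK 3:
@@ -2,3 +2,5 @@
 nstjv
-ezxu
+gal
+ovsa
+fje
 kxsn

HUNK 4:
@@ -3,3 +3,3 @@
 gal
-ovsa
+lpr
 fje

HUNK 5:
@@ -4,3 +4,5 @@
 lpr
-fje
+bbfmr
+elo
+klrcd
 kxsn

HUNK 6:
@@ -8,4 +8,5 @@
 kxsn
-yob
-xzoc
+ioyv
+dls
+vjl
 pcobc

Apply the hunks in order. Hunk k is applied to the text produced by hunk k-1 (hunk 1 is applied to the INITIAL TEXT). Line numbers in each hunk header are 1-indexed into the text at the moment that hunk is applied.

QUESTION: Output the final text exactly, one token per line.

Answer: qxft
nstjv
gal
lpr
bbfmr
elo
klrcd
kxsn
ioyv
dls
vjl
pcobc

Derivation:
Hunk 1: at line 1 remove [yepqi,gdcn] add [nstjv,kjyao,njkg] -> 7 lines: qxft nstjv kjyao njkg yob xzoc pcobc
Hunk 2: at line 1 remove [kjyao,njkg] add [ezxu,kxsn] -> 7 lines: qxft nstjv ezxu kxsn yob xzoc pcobc
Hunk 3: at line 2 remove [ezxu] add [gal,ovsa,fje] -> 9 lines: qxft nstjv gal ovsa fje kxsn yob xzoc pcobc
Hunk 4: at line 3 remove [ovsa] add [lpr] -> 9 lines: qxft nstjv gal lpr fje kxsn yob xzoc pcobc
Hunk 5: at line 4 remove [fje] add [bbfmr,elo,klrcd] -> 11 lines: qxft nstjv gal lpr bbfmr elo klrcd kxsn yob xzoc pcobc
Hunk 6: at line 8 remove [yob,xzoc] add [ioyv,dls,vjl] -> 12 lines: qxft nstjv gal lpr bbfmr elo klrcd kxsn ioyv dls vjl pcobc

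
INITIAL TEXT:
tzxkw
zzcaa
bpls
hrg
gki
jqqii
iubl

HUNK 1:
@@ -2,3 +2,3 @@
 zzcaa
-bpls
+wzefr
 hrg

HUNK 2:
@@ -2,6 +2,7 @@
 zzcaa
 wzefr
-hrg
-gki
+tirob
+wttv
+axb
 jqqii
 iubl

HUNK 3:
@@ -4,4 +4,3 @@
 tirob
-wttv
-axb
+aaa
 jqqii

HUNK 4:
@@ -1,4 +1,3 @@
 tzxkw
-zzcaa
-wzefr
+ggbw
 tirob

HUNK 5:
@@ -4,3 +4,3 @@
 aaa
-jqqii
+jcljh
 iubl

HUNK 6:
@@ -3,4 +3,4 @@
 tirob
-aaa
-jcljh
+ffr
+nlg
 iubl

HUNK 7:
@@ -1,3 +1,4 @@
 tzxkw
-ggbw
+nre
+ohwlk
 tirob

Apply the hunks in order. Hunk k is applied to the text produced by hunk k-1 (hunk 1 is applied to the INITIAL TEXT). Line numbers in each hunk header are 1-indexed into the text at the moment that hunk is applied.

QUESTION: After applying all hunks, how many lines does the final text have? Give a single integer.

Hunk 1: at line 2 remove [bpls] add [wzefr] -> 7 lines: tzxkw zzcaa wzefr hrg gki jqqii iubl
Hunk 2: at line 2 remove [hrg,gki] add [tirob,wttv,axb] -> 8 lines: tzxkw zzcaa wzefr tirob wttv axb jqqii iubl
Hunk 3: at line 4 remove [wttv,axb] add [aaa] -> 7 lines: tzxkw zzcaa wzefr tirob aaa jqqii iubl
Hunk 4: at line 1 remove [zzcaa,wzefr] add [ggbw] -> 6 lines: tzxkw ggbw tirob aaa jqqii iubl
Hunk 5: at line 4 remove [jqqii] add [jcljh] -> 6 lines: tzxkw ggbw tirob aaa jcljh iubl
Hunk 6: at line 3 remove [aaa,jcljh] add [ffr,nlg] -> 6 lines: tzxkw ggbw tirob ffr nlg iubl
Hunk 7: at line 1 remove [ggbw] add [nre,ohwlk] -> 7 lines: tzxkw nre ohwlk tirob ffr nlg iubl
Final line count: 7

Answer: 7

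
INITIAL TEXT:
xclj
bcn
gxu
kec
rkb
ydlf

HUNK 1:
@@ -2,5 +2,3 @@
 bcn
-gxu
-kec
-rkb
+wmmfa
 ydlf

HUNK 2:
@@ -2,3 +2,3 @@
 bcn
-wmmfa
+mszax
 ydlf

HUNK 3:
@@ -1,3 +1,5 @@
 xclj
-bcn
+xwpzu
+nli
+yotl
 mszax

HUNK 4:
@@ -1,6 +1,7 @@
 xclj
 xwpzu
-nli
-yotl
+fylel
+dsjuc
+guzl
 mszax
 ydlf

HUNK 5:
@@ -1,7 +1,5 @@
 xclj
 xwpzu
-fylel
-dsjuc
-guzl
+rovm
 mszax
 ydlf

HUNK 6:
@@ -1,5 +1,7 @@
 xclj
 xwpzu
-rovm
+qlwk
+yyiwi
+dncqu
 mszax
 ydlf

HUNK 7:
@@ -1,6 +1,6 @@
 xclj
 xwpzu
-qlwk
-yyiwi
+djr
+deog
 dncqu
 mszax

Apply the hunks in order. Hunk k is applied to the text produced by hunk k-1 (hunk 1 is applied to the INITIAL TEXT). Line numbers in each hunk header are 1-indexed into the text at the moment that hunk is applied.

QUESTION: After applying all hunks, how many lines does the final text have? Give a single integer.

Answer: 7

Derivation:
Hunk 1: at line 2 remove [gxu,kec,rkb] add [wmmfa] -> 4 lines: xclj bcn wmmfa ydlf
Hunk 2: at line 2 remove [wmmfa] add [mszax] -> 4 lines: xclj bcn mszax ydlf
Hunk 3: at line 1 remove [bcn] add [xwpzu,nli,yotl] -> 6 lines: xclj xwpzu nli yotl mszax ydlf
Hunk 4: at line 1 remove [nli,yotl] add [fylel,dsjuc,guzl] -> 7 lines: xclj xwpzu fylel dsjuc guzl mszax ydlf
Hunk 5: at line 1 remove [fylel,dsjuc,guzl] add [rovm] -> 5 lines: xclj xwpzu rovm mszax ydlf
Hunk 6: at line 1 remove [rovm] add [qlwk,yyiwi,dncqu] -> 7 lines: xclj xwpzu qlwk yyiwi dncqu mszax ydlf
Hunk 7: at line 1 remove [qlwk,yyiwi] add [djr,deog] -> 7 lines: xclj xwpzu djr deog dncqu mszax ydlf
Final line count: 7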